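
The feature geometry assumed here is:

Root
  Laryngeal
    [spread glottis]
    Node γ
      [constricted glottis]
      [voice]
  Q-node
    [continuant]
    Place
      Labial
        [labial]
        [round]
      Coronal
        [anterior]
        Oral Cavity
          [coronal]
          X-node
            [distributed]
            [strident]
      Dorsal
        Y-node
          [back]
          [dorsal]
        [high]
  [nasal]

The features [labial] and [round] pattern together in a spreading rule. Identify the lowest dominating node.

[labial] is immediately dominated by Labial.
[round] is immediately dominated by Labial.
The lowest node appearing on every path is Labial; each proper daughter of Labial fails to dominate at least one of the listed features.

Labial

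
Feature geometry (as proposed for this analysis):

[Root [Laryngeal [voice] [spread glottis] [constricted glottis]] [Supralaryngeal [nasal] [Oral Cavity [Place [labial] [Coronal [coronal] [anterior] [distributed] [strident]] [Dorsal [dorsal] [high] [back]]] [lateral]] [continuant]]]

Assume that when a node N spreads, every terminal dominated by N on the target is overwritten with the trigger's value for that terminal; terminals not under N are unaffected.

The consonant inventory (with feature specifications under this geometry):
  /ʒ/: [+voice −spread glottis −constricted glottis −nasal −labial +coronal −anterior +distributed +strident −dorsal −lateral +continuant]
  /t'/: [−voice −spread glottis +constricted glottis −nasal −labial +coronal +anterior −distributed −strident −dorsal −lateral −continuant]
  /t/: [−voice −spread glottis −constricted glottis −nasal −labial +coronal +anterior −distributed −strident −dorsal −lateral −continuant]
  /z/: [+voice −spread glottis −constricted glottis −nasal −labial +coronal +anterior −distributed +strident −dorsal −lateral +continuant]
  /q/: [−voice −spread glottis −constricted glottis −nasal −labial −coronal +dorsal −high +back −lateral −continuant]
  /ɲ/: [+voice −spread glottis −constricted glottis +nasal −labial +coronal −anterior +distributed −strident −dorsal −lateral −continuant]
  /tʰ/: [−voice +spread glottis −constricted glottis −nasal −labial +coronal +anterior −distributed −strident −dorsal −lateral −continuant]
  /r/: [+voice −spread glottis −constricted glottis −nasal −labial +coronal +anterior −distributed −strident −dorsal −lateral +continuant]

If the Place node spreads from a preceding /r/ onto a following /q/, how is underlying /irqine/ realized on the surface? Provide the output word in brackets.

The Place node dominates the terminals [labial], [coronal], [anterior], [distributed], [strident], [dorsal], [high], [back].
Spreading Place from /r/ onto /q/ replaces those values with /r/'s: [−labial], [+coronal], [+anterior], [−distributed], [−strident], [−dorsal]. Features outside Place ([voice], [spread glottis], [constricted glottis], …) stay as in /q/.
The resulting bundle matches /t/ in the inventory; substituting it for /q/ gives [irtine].

[irtine]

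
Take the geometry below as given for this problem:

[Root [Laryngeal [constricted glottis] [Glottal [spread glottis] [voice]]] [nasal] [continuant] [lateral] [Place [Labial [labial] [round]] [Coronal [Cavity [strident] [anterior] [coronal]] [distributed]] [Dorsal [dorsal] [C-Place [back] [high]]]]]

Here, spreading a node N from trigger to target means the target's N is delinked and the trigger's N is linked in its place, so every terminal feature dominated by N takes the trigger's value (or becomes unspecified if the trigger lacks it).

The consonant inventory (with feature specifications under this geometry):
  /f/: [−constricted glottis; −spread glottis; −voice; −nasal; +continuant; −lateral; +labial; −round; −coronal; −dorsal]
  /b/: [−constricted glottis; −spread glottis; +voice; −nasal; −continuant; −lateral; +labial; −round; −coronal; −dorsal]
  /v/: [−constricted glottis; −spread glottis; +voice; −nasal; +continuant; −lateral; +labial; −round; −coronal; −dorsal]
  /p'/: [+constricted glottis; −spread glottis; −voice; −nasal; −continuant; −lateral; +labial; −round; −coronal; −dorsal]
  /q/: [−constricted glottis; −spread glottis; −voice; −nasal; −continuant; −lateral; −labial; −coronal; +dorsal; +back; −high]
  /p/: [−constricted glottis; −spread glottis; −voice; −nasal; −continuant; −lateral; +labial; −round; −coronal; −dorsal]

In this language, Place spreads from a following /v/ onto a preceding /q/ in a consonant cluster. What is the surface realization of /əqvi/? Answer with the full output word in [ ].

[əpvi]

Place immediately or transitively dominates [labial], [round], [strident], [anterior], [coronal], [distributed], [dorsal], [back], [high].
After delinking /q/'s Place and linking /v/'s, the affected terminals become [+labial], [−round], [−coronal], [−dorsal]; [constricted glottis], [spread glottis], [voice], … (outside Place) are retained from /q/.
This feature bundle is that of [p], so /əqvi/ surfaces as [əpvi].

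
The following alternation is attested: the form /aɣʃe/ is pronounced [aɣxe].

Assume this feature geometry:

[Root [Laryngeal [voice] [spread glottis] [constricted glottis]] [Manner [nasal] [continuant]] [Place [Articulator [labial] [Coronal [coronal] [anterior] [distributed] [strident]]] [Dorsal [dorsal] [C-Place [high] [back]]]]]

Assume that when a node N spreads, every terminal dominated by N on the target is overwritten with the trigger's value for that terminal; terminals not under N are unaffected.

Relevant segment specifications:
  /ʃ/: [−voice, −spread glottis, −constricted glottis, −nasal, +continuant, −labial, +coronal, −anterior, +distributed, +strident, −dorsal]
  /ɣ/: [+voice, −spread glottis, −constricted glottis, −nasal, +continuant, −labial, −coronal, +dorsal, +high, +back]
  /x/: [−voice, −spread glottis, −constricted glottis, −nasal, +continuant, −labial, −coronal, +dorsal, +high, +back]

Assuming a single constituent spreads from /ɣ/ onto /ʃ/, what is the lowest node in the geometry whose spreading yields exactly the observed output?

Place

Comparing /ʃ/ with its surface form [x], the features that change are [coronal], [anterior], [distributed], [strident], [dorsal], [high], [back].
The smallest constituent containing every changed terminal is Place — each of its daughters lacks at least one of the affected features.
If Place spreads, every terminal under it takes /ɣ/'s value, producing [x] as observed.
[voice] — on which /ɣ/ differs from /ʃ/ — is unchanged, so Root cannot have spread; the constituent is no larger than Place.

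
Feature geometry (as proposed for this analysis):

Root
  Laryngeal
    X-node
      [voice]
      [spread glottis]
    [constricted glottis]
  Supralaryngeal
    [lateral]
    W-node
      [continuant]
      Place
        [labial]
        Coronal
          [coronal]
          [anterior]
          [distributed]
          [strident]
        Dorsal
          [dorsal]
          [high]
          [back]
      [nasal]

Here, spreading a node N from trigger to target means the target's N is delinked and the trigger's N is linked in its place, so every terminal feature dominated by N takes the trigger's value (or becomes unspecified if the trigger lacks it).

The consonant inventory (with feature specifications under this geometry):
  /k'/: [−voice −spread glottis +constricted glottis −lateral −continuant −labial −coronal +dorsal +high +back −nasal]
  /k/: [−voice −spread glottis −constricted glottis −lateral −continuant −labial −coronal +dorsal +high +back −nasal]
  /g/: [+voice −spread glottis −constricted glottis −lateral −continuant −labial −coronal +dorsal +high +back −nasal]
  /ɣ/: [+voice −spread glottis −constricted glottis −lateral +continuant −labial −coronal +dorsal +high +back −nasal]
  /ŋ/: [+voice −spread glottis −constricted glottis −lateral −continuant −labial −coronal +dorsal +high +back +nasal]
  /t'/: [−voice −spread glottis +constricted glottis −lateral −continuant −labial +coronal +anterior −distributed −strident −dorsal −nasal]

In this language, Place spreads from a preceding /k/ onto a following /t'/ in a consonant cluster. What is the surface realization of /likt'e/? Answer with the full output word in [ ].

[likk'e]

The Place node dominates the terminals [labial], [coronal], [anterior], [distributed], [strident], [dorsal], [high], [back].
After delinking /t'/'s Place and linking /k/'s, the affected terminals become [−labial], [−coronal], [+dorsal], [+high], [+back]; [voice], [spread glottis], [constricted glottis], … (outside Place) are retained from /t'/.
Among the inventory, only /k'/ has exactly this specification, giving the surface form [likk'e].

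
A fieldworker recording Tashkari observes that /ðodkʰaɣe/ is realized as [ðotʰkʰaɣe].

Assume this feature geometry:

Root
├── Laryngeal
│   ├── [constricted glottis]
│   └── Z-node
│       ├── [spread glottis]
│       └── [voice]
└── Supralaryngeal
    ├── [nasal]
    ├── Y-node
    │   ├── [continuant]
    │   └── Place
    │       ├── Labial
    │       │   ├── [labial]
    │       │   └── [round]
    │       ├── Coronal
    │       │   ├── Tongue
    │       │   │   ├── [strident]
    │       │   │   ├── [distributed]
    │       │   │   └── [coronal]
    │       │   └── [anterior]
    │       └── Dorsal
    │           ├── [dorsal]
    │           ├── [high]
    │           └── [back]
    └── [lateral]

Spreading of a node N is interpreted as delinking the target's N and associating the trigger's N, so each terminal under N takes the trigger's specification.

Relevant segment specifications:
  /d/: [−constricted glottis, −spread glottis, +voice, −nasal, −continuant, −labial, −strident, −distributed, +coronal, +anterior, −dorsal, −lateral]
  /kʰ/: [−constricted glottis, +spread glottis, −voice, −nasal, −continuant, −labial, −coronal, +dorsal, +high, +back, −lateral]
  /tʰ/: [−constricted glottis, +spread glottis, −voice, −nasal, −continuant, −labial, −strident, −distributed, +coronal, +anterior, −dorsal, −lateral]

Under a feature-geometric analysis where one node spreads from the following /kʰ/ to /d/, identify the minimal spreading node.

Z-node

/d/ and [tʰ] differ in [voice], [spread glottis]; every other specified feature is identical.
The smallest constituent containing every changed terminal is Z-node — each of its daughters lacks at least one of the affected features.
Delinking /d/'s Z-node and associating /kʰ/'s Z-node gives precisely the feature bundle of [tʰ].
Features on which the two segments disagree outside Z-node, such as [dorsal], [coronal], are unchanged — nothing dominating them spread, and Z-node is the minimal sufficient constituent.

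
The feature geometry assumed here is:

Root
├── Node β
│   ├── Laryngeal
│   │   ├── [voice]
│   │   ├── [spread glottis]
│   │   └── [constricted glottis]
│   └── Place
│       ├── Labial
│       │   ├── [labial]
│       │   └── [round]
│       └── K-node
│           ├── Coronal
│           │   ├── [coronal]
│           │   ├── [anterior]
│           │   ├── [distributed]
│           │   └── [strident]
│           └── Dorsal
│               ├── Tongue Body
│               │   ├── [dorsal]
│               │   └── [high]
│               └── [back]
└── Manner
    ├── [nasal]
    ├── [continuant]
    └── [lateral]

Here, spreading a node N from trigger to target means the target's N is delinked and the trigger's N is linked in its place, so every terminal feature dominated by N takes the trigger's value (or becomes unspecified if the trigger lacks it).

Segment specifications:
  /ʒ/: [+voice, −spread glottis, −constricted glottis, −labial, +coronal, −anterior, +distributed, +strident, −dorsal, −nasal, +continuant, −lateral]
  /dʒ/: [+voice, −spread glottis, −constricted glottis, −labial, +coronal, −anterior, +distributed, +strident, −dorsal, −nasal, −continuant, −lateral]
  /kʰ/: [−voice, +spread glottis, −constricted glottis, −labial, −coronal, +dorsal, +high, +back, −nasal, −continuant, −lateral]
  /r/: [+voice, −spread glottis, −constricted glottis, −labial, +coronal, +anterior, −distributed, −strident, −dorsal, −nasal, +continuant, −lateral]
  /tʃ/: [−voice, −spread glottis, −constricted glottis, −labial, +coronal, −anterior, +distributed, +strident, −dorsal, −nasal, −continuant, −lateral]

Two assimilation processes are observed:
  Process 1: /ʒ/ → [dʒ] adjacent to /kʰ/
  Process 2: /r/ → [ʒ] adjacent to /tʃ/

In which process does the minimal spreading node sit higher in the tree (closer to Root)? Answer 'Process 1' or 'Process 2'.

Process 1

Process 1 alters [continuant]; the lowest dominating node is [continuant] (depth 2 from Root).
Process 2 alters [anterior], [distributed], [strident]; the lowest common ancestor is Coronal (depth 4 from Root).
Depth 2 < depth 4; Process 1 involves the structurally higher constituent [continuant].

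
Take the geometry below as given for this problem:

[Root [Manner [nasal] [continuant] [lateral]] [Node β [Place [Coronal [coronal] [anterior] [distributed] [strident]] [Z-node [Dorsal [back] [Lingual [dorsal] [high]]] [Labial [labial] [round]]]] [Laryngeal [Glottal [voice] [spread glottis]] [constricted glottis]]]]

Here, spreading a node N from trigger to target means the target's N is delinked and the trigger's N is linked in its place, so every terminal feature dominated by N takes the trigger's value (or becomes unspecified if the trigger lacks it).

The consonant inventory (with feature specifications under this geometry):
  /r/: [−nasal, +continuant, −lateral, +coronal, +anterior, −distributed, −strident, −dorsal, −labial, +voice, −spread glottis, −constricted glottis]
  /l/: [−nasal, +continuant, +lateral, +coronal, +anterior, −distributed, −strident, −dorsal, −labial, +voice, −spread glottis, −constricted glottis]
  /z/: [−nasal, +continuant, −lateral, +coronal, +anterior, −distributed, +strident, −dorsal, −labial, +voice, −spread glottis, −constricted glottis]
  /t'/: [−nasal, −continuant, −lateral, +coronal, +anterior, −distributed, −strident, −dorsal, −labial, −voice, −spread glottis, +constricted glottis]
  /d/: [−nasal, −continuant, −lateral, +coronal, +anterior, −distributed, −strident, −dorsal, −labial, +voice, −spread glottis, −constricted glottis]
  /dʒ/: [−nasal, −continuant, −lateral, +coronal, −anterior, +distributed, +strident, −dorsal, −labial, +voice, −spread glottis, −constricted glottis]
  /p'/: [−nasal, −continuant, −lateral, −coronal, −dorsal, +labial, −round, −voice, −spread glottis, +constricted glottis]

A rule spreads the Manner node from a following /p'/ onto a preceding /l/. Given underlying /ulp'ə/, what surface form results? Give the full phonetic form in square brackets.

Manner immediately or transitively dominates [nasal], [continuant], [lateral].
The target acquires /p'/'s values for everything under Manner — [−nasal], [−continuant], [−lateral] — while keeping its own [coronal], [anterior], [distributed], ….
The resulting bundle matches /d/ in the inventory; substituting it for /l/ gives [udp'ə].

[udp'ə]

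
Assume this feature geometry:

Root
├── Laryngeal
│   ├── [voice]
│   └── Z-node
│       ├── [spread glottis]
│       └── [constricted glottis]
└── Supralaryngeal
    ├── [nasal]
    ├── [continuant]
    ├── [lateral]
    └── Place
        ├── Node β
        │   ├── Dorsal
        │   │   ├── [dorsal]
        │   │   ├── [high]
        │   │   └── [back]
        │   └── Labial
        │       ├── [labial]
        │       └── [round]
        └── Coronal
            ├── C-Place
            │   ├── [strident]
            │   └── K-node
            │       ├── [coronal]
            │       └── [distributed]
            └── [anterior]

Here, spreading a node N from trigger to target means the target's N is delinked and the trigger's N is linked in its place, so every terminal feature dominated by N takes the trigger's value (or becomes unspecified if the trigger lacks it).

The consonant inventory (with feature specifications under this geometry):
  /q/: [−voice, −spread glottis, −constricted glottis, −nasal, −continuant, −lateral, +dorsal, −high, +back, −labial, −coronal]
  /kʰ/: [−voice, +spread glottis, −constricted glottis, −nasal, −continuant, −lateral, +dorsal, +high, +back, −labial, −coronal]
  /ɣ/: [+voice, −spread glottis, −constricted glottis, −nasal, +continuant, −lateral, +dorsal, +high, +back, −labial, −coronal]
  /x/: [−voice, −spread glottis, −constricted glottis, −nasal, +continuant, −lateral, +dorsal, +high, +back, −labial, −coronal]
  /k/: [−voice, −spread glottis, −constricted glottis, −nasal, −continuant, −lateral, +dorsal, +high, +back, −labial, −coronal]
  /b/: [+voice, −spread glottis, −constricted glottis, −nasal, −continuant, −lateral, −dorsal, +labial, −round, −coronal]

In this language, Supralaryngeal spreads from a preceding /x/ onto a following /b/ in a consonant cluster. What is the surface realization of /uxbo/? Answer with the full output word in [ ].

[uxɣo]

Supralaryngeal immediately or transitively dominates [nasal], [continuant], [lateral], [dorsal], [high], [back], [labial], [round], [strident], [coronal], [distributed], [anterior].
The target acquires /x/'s values for everything under Supralaryngeal — [−nasal], [+continuant], [−lateral], [+dorsal], [+high], [+back], [−labial], [−coronal] — while keeping its own [voice], [spread glottis], [constricted glottis].
The resulting bundle matches /ɣ/ in the inventory; substituting it for /b/ gives [uxɣo].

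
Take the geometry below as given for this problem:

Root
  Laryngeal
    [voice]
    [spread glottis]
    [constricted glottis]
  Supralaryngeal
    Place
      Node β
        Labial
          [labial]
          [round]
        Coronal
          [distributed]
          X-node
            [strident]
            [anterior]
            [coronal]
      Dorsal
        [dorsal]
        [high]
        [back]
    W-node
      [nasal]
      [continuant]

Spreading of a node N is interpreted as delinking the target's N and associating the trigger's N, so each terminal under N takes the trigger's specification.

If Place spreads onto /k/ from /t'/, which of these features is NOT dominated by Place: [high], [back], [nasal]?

Under this geometry, Place contains [labial], [round], [distributed], [strident], [anterior], [coronal], [dorsal], [high], [back].
[high], [back] all lie under Place, so they are overwritten when Place spreads.
[nasal] attaches under W-node, not under Place, so /k/ retains its own value for [nasal].

[nasal]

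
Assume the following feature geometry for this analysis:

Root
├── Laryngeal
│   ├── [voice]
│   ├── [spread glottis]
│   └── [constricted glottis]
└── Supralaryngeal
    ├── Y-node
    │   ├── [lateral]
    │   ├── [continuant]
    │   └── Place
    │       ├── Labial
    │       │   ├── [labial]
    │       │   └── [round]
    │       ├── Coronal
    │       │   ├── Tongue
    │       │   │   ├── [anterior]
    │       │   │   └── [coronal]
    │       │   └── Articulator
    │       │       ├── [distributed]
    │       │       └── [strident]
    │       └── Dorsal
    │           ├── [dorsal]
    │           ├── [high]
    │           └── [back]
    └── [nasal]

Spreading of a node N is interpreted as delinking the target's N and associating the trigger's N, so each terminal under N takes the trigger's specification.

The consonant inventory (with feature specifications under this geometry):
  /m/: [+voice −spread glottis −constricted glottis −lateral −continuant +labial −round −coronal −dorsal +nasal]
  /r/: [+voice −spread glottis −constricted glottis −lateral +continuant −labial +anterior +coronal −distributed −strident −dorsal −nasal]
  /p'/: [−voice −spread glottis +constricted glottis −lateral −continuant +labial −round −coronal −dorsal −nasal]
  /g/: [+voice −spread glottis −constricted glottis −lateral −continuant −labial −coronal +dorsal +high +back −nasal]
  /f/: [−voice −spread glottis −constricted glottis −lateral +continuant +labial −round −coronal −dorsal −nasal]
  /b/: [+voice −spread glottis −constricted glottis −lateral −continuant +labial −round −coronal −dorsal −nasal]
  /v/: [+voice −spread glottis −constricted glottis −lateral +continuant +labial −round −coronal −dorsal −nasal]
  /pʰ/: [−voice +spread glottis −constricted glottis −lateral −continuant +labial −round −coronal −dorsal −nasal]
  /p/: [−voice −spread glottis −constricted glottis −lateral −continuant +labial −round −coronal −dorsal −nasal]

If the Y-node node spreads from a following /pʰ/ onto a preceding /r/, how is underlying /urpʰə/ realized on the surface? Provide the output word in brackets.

[ubpʰə]

The Y-node node dominates the terminals [lateral], [continuant], [labial], [round], [anterior], [coronal], [distributed], [strident], [dorsal], [high], [back].
Spreading Y-node from /pʰ/ onto /r/ replaces those values with /pʰ/'s: [−lateral], [−continuant], [+labial], [−round], [−coronal], [−dorsal]. Features outside Y-node ([voice], [spread glottis], [constricted glottis], …) stay as in /r/.
Among the inventory, only /b/ has exactly this specification, giving the surface form [ubpʰə].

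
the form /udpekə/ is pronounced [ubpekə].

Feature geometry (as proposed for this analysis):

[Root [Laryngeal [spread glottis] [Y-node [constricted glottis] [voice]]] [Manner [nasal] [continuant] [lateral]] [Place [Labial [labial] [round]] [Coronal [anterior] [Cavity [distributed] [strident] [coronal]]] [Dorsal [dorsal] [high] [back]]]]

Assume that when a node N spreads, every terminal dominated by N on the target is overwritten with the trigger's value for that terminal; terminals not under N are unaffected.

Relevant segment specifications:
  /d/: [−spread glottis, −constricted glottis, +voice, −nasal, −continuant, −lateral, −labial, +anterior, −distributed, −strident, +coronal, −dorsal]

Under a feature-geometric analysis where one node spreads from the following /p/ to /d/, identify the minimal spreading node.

The alternation /d/ → [b] changes [labial], [round], [coronal], [anterior], [distributed], [strident] and nothing else.
These terminals are all dominated by Place, and no proper subconstituent of Place covers them all; Place is their lowest common ancestor.
Delinking /d/'s Place and associating /p/'s Place gives precisely the feature bundle of [b].
[voice] — on which /p/ differs from /d/ — is unchanged, so Root cannot have spread; the constituent is no larger than Place.

Place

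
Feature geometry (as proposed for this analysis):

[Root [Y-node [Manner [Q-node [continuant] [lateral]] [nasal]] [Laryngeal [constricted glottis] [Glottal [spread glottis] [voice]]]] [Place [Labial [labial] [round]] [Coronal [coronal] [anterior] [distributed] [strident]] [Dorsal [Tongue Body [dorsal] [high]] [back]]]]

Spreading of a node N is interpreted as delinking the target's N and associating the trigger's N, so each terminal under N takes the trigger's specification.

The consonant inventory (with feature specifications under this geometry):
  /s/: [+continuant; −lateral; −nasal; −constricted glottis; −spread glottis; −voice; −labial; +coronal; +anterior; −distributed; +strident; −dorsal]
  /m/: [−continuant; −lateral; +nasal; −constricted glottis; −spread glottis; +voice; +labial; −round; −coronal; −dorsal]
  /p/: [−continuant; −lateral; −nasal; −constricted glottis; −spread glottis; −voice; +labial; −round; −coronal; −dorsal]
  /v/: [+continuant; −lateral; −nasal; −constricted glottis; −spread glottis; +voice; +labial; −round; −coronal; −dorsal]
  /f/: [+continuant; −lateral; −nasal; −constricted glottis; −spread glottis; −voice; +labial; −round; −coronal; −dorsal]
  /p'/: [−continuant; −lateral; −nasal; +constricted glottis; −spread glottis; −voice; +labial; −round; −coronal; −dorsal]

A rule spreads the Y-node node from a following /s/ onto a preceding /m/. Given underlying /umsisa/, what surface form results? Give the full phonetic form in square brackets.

[ufsisa]

The Y-node node dominates the terminals [continuant], [lateral], [nasal], [constricted glottis], [spread glottis], [voice].
The target acquires /s/'s values for everything under Y-node — [+continuant], [−lateral], [−nasal], [−constricted glottis], [−spread glottis], [−voice] — while keeping its own [labial], [round], [coronal], ….
The resulting bundle matches /f/ in the inventory; substituting it for /m/ gives [ufsisa].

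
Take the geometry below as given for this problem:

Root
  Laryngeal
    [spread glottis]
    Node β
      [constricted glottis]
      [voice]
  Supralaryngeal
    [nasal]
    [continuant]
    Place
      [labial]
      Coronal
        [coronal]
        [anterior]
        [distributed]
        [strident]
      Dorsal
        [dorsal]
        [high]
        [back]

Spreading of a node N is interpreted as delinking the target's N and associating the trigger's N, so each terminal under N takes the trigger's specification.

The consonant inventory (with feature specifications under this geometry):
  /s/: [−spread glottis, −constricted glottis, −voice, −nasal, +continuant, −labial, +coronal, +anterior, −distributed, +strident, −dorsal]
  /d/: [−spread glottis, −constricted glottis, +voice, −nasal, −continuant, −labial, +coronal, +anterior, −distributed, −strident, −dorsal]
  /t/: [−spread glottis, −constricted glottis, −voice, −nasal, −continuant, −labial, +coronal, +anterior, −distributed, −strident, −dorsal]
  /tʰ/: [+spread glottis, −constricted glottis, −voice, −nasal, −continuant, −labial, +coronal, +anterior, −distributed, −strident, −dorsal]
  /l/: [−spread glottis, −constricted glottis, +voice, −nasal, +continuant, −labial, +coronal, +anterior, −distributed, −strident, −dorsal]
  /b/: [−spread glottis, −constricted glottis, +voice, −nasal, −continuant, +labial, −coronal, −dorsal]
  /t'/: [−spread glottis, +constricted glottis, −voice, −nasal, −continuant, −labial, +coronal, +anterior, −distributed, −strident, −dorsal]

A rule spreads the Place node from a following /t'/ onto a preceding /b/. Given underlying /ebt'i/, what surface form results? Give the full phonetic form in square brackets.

[edt'i]

Place immediately or transitively dominates [labial], [coronal], [anterior], [distributed], [strident], [dorsal], [high], [back].
After delinking /b/'s Place and linking /t'/'s, the affected terminals become [−labial], [+coronal], [+anterior], [−distributed], [−strident], [−dorsal]; [spread glottis], [constricted glottis], [voice], … (outside Place) are retained from /b/.
The resulting bundle matches /d/ in the inventory; substituting it for /b/ gives [edt'i].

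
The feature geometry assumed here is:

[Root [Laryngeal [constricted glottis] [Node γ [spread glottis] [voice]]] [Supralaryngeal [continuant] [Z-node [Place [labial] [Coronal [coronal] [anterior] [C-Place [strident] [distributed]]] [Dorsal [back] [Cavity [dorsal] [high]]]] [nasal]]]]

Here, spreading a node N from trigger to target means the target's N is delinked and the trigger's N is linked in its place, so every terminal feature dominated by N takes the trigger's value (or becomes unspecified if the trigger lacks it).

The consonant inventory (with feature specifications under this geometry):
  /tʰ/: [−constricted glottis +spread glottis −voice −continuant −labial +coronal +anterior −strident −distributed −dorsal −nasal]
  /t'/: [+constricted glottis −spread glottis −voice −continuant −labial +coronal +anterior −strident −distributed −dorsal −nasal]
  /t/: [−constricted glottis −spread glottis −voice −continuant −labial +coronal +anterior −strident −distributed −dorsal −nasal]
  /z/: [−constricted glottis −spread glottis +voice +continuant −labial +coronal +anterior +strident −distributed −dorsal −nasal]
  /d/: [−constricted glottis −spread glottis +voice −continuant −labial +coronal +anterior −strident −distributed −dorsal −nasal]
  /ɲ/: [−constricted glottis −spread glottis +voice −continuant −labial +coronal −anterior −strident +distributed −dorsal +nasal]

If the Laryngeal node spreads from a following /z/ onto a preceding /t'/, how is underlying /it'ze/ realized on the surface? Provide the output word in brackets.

Terminals under Laryngeal in this geometry: [constricted glottis], [spread glottis], [voice].
After delinking /t'/'s Laryngeal and linking /z/'s, the affected terminals become [−constricted glottis], [−spread glottis], [+voice]; [continuant], [labial], [coronal], … (outside Laryngeal) are retained from /t'/.
The resulting bundle matches /d/ in the inventory; substituting it for /t'/ gives [idze].

[idze]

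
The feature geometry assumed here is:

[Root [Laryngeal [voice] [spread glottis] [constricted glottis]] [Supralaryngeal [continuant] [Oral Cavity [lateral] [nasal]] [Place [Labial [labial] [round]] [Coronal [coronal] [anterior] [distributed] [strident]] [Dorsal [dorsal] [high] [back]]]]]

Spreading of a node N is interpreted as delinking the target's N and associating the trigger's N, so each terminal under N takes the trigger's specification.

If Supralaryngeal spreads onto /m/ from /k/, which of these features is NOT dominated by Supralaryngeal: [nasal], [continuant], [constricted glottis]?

Supralaryngeal dominates exactly [continuant], [lateral], [nasal], [labial], [round], [coronal], [anterior], [distributed], [strident], [dorsal], [high], [back].
Of the listed options, [nasal], [continuant] are among these and would be overwritten by spreading Supralaryngeal.
[constricted glottis] is not within the Supralaryngeal subtree (it hangs from Laryngeal), so /m/'s [constricted glottis] value survives.

[constricted glottis]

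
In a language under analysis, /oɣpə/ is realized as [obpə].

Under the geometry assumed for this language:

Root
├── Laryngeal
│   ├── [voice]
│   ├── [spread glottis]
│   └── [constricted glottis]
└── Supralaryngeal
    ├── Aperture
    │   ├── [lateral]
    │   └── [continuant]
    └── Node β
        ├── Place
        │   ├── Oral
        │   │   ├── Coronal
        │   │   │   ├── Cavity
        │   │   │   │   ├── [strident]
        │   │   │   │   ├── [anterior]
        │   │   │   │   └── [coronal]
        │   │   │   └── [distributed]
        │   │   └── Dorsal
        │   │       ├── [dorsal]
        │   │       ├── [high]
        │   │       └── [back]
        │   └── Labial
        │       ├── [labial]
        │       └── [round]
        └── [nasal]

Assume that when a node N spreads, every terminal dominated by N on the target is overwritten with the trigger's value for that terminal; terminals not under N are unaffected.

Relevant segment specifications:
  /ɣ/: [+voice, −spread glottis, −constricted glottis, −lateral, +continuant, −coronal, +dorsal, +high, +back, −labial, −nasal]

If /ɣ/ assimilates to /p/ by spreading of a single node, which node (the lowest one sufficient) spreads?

Feature comparison: [continuant], [labial], [round], [dorsal], [high], [back] differ between /ɣ/ and [b]; the remaining terminals match.
The smallest constituent containing every changed terminal is Supralaryngeal — each of its daughters lacks at least one of the affected features.
Spreading Supralaryngeal from /p/ overwrites each of those terminals with /p/'s values, yielding exactly [b].
Since [voice] is preserved even though /p/ disagrees there, no node above Supralaryngeal spread.

Supralaryngeal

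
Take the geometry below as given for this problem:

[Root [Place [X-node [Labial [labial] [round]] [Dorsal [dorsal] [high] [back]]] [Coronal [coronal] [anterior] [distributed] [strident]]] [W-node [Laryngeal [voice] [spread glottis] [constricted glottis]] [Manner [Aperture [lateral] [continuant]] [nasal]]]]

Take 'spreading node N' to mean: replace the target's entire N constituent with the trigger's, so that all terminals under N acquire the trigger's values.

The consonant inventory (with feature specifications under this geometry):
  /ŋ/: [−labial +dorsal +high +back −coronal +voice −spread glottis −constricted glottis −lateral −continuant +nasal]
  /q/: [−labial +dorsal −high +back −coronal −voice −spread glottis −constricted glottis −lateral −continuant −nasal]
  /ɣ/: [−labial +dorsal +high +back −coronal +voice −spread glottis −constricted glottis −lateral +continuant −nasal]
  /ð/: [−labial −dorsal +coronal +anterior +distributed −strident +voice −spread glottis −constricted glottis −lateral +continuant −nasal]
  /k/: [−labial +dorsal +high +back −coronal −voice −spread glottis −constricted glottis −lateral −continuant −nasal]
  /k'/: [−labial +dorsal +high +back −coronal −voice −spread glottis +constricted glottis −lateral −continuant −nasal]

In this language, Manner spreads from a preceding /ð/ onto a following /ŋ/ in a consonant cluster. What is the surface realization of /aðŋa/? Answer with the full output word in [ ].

[aðɣa]

The Manner node dominates the terminals [lateral], [continuant], [nasal].
The target acquires /ð/'s values for everything under Manner — [−lateral], [+continuant], [−nasal] — while keeping its own [labial], [dorsal], [high], ….
The resulting bundle matches /ɣ/ in the inventory; substituting it for /ŋ/ gives [aðɣa].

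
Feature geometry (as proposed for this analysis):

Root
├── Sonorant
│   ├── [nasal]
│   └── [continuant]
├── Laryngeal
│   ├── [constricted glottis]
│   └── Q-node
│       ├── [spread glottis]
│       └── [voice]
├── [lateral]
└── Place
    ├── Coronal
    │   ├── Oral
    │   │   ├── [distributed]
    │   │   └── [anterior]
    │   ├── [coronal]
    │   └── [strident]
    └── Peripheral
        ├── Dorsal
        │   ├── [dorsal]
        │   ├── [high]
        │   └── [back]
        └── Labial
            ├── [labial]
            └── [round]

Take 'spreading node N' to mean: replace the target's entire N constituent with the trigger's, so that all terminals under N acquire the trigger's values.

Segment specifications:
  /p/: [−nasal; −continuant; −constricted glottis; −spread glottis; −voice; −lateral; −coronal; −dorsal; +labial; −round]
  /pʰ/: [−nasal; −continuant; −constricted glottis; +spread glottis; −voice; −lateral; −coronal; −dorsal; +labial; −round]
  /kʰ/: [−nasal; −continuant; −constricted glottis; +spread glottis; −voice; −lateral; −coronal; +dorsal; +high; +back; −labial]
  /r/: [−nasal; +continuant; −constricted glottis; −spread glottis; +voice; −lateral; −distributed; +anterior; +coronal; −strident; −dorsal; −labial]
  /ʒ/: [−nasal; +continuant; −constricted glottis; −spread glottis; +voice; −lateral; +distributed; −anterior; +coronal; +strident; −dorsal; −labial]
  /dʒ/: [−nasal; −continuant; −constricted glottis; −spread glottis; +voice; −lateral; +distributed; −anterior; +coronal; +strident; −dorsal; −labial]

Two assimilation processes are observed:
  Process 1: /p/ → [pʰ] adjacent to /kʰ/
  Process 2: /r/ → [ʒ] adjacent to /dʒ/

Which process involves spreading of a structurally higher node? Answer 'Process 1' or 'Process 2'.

Process 2

In Process 1, [spread glottis] changes, so the minimal spreading node is [spread glottis] at depth 3.
In Process 2, [anterior], [distributed], [strident] change, so the minimal spreading node is Coronal at depth 2.
Depth 2 < depth 3; Process 2 involves the structurally higher constituent Coronal.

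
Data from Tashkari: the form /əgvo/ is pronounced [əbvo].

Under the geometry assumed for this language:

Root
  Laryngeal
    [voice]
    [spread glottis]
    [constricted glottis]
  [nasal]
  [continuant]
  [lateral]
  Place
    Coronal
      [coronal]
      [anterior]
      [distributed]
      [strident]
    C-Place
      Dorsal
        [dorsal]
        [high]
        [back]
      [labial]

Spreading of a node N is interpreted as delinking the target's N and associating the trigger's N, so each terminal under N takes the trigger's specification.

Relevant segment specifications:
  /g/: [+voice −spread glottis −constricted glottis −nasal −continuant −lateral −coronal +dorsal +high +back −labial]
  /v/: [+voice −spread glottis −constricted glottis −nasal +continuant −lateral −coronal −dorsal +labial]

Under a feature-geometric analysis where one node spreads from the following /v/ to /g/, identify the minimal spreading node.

/g/ and [b] differ in [labial], [dorsal], [high], [back]; every other specified feature is identical.
The smallest constituent containing every changed terminal is C-Place — each of its daughters lacks at least one of the affected features.
Delinking /g/'s C-Place and associating /v/'s C-Place gives precisely the feature bundle of [b].
[continuant] stays as in /g/ although /v/ differs there, so no node dominating it spread; among the remaining candidates C-Place is the lowest that derives the output.

C-Place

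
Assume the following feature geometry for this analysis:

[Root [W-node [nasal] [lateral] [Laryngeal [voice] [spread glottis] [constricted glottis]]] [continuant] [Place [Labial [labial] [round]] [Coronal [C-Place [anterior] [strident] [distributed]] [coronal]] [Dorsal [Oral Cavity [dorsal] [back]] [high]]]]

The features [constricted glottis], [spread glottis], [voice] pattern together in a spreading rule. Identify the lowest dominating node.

Laryngeal

[constricted glottis] lies under Laryngeal (below W-node).
[spread glottis] lies under Laryngeal (below W-node).
[voice] lies under Laryngeal (below W-node).
The lowest node appearing on every path is Laryngeal; each proper daughter of Laryngeal fails to dominate at least one of the listed features.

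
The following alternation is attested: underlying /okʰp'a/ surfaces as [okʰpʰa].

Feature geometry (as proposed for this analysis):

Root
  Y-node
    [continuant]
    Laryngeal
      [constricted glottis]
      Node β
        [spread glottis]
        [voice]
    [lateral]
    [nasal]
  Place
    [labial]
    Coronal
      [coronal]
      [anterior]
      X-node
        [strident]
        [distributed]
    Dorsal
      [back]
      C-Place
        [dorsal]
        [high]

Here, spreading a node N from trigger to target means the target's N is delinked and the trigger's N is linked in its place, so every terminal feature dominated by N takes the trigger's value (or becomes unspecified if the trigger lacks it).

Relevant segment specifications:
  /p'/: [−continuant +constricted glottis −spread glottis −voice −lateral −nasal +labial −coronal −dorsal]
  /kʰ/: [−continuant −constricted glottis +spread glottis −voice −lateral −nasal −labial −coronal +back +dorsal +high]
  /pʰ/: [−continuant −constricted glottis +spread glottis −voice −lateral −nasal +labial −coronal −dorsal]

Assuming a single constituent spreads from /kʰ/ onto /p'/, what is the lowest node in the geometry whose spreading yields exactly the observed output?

/p'/ and [pʰ] differ in [spread glottis], [constricted glottis]; every other specified feature is identical.
The smallest constituent containing every changed terminal is Laryngeal — each of its daughters lacks at least one of the affected features.
Delinking /p'/'s Laryngeal and associating /kʰ/'s Laryngeal gives precisely the feature bundle of [pʰ].
Features on which the two segments disagree outside Laryngeal, such as [labial], [dorsal], are unchanged — nothing dominating them spread, and Laryngeal is the minimal sufficient constituent.

Laryngeal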